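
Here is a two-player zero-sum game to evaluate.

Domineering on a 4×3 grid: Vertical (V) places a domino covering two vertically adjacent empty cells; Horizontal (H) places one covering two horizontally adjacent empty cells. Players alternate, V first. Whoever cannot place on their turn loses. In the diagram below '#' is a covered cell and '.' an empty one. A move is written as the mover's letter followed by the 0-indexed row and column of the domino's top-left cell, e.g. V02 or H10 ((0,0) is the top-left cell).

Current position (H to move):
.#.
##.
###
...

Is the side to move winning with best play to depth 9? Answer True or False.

[.#./##./###/...] H move#1: H30:-1/.#./##./###/##.*, H31:-1/.#./##./###/.##
[.#./##./###/##.] V move#2: V02:+1/.##/###/###/##.*
[.##/###/###/##.] end (terminal -1, H#3); searched .#./##./###/... to 9

H winning at [.#./##./###/...]: False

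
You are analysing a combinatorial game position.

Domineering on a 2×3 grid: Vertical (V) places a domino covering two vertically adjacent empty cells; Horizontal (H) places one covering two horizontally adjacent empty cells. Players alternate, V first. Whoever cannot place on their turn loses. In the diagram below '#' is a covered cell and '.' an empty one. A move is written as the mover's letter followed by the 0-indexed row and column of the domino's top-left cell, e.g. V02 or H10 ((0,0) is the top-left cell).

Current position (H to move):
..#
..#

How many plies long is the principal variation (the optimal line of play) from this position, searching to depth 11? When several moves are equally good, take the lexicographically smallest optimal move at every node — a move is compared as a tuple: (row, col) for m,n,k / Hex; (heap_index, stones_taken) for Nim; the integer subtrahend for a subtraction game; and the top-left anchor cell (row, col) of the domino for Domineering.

[..#/..#] H move#1: H00:+1/###/..#*, H10:+1/..#/###
[###/..#] end (terminal -1, V#2); searched ..#/..# to 11

PV length from [..#/..#]: 1 ply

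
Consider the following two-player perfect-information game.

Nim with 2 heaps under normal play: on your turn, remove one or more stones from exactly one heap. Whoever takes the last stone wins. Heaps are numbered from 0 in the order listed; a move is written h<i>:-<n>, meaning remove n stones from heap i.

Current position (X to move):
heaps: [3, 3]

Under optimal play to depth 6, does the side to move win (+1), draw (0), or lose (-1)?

p1 X@[(3,3)]: h0:-1[(2,3)]-1* h0:-2[(1,3)]-1 h0:-3[(0,3)]-1 h1:-1[(3,2)]-1 h1:-2[(3,1)]-1 h1:-3[(3,0)]-1
p2 O@[(2,3)]: h0:-1[(1,3)]-1 h0:-2[(0,3)]-1 h1:-1[(2,2)]+1* h1:-2[(2,1)]-1 h1:-3[(2,0)]-1
p3 X@[(2,2)]: h0:-1[(1,2)]-1* h0:-2[(0,2)]-1 h1:-1[(2,1)]-1 h1:-2[(2,0)]-1
p4 O@[(1,2)]: h0:-1[(0,2)]-1 h1:-1[(1,1)]+1* h1:-2[(1,0)]-1
p5 X@[(1,1)]: h0:-1[(0,1)]-1* h1:-1[(1,0)]-1
p6 O@[(0,1)]: h1:-1[(0,0)]+1*
p7 X@[(0,0)] terminal -1; root [(3,3)] d6

value((3,3), X) = -1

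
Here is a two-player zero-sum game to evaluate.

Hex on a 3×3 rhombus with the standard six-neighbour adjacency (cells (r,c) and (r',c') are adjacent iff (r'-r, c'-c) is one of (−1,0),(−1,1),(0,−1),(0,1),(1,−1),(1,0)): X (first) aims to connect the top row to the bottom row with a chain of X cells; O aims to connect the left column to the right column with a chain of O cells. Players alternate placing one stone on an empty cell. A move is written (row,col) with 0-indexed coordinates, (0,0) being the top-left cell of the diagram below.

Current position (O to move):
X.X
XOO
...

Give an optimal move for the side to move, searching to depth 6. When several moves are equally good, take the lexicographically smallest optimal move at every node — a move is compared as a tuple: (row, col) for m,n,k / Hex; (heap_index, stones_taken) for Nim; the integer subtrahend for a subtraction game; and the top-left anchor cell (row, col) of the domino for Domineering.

O's best at [X.X/XOO/...]: (2,0)

p1 O@[X.X/XOO/...]: (0,1)[XOX/XOO/...]-1 (2,0)[X.X/XOO/O..]+1* (2,1)[X.X/XOO/.O.]-1 (2,2)[X.X/XOO/..O]-1
p2 X@[X.X/XOO/O..] terminal -1; root [X.X/XOO/...] d6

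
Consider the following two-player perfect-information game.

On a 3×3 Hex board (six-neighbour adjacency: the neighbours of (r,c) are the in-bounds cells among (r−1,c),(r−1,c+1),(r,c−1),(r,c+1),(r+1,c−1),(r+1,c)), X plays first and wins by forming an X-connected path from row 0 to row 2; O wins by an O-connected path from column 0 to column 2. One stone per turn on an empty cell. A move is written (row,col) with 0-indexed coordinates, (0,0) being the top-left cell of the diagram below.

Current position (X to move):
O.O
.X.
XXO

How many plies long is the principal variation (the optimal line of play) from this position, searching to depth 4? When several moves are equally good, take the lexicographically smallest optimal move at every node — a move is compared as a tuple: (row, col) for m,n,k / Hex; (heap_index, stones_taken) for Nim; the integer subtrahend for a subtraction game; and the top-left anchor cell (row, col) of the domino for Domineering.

p1 X@[O.O/.X./XXO]: (0,1)[OXO/.X./XXO]+1* (1,0)[O.O/XX./XXO]-1 (1,2)[O.O/.XX/XXO]-1
p2 O@[OXO/.X./XXO] terminal -1; root [O.O/.X./XXO] d4

PV length from [O.O/.X./XXO]: 1 ply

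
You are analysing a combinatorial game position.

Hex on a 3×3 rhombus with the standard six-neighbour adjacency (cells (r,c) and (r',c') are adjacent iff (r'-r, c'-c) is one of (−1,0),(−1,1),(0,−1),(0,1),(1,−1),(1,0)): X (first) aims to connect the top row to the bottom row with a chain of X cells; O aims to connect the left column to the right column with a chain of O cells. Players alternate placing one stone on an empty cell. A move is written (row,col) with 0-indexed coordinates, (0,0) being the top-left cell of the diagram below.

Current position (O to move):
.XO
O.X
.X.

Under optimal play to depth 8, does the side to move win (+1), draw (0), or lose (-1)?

p1 O@[.XO/O.X/.X.]: (0,0)[OXO/O.X/.X.]-1 (1,1)[.XO/OOX/.X.]+1* (2,0)[.XO/O.X/OX.]-1 (2,2)[.XO/O.X/.XO]-1
p2 X@[.XO/OOX/.X.] terminal -1; root [.XO/O.X/.X.] d8

value(.XO/O.X/.X., O) = +1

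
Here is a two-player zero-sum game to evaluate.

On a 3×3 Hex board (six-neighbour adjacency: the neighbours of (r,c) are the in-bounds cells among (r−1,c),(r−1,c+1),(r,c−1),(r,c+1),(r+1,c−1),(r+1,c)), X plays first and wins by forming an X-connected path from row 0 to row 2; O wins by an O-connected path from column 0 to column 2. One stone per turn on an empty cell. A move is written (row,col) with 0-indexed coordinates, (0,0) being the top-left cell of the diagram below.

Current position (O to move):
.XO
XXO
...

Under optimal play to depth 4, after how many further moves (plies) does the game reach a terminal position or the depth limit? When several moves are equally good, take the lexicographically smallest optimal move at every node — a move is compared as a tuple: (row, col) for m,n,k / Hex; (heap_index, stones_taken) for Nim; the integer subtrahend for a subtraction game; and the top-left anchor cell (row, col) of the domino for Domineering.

[.XO/XXO/...] O move#1: (0,0):-1/OXO/XXO/...*, (2,0):-1/.XO/XXO/O.., (2,1):-1/.XO/XXO/.O., (2,2):-1/.XO/XXO/..O
[OXO/XXO/...] X move#2: (2,0):+1/OXO/XXO/X..*, (2,1):+1/OXO/XXO/.X., (2,2):+1/OXO/XXO/..X
[OXO/XXO/X..] end (terminal -1, O#3); searched .XO/XXO/... to 4

PV length from [.XO/XXO/...]: 2 plies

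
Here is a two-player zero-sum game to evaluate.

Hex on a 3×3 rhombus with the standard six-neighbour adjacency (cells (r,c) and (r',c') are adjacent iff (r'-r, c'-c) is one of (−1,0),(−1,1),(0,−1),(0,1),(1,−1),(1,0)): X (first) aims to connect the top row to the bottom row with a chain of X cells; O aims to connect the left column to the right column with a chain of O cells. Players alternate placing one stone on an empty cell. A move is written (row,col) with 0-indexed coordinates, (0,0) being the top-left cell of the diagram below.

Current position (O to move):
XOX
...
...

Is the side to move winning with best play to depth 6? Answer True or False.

O winning at [XOX/.../...]: False

p1 O@[XOX/.../...]: (1,0)[XOX/O../...]-1* (1,1)[XOX/.O./...]-1 (1,2)[XOX/..O/...]-1 (2,0)[XOX/.../O..]-1 (2,1)[XOX/.../.O.]-1 (2,2)[XOX/.../..O]-1
p2 X@[XOX/O../...]: (1,1)[XOX/OX./...]+1* (1,2)[XOX/O.X/...]+1 (2,0)[XOX/O../X..]+1 (2,1)[XOX/O../.X.]+1 (2,2)[XOX/O../..X]+1
p3 O@[XOX/OX./...]: (1,2)[XOX/OXO/...]-1* (2,0)[XOX/OX./O..]-1 (2,1)[XOX/OX./.O.]-1 (2,2)[XOX/OX./..O]-1
p4 X@[XOX/OXO/...]: (2,0)[XOX/OXO/X..]+1* (2,1)[XOX/OXO/.X.]+1 (2,2)[XOX/OXO/..X]+1
p5 O@[XOX/OXO/X..] terminal -1; root [XOX/.../...] d6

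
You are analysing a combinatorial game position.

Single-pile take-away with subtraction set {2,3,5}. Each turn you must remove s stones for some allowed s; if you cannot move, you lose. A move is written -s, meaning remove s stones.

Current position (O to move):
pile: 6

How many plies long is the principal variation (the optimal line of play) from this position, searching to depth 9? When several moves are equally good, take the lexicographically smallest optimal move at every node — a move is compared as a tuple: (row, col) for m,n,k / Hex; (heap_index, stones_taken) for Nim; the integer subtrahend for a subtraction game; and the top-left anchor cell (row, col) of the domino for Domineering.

PV length from [6]: 1 ply

[6] O move#1: -2:-1/4, -3:-1/3, -5:+1/1*
[1] end (terminal -1, X#2); searched 6 to 9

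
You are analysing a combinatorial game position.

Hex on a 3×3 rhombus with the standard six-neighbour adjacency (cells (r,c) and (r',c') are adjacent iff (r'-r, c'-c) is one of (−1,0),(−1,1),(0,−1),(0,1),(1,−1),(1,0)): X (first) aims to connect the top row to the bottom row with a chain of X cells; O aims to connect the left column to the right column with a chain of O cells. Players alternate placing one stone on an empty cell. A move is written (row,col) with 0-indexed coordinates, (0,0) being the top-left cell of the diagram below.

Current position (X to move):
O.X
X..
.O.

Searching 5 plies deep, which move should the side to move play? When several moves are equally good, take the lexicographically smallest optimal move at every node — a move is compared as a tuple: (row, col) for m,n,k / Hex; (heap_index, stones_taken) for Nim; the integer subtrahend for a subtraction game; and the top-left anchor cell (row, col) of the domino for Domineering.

X's best at [O.X/X../.O.]: (1,2)

ply 1, X at O.X/X../.O. | (0,1)=-1→OXX/X../.O.; (1,1)=-1→O.X/XX./.O.; (1,2)=+1→O.X/X.X/.O.*; (2,0)=+1→O.X/X../XO.; (2,2)=+1→O.X/X../.OX
ply 2, O at O.X/X.X/.O. | (0,1)=-1→OOX/X.X/.O.*; (1,1)=-1→O.X/XOX/.O.; (2,0)=-1→O.X/X.X/OO.; (2,2)=-1→O.X/X.X/.OO
ply 3, X at OOX/X.X/.O. | (1,1)=+1→OOX/XXX/.O.*; (2,0)=+1→OOX/X.X/XO.; (2,2)=+1→OOX/X.X/.OX
ply 4, O at OOX/XXX/.O. | (2,0)=-1→OOX/XXX/OO.*; (2,2)=-1→OOX/XXX/.OO
ply 5, X at OOX/XXX/OO. | (2,2)=+1→OOX/XXX/OOX*
ply 6: OOX/XXX/OOX is terminal -1 (O); from O.X/X../.O. depth 5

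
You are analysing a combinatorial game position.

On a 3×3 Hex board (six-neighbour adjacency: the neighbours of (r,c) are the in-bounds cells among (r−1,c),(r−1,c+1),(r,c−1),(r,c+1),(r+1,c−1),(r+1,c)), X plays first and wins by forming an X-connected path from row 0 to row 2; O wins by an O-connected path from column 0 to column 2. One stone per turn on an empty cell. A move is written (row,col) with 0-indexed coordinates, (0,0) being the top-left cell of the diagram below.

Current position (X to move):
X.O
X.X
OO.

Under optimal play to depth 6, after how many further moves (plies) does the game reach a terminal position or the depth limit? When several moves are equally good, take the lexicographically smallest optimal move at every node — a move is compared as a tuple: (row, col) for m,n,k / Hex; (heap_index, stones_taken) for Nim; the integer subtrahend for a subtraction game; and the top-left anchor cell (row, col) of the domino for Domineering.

p1 X@[X.O/X.X/OO.]: (0,1)[XXO/X.X/OO.]-1* (1,1)[X.O/XXX/OO.]-1 (2,2)[X.O/X.X/OOX]-1
p2 O@[XXO/X.X/OO.]: (1,1)[XXO/XOX/OO.]+1* (2,2)[XXO/X.X/OOO]+1
p3 X@[XXO/XOX/OO.] terminal -1; root [X.O/X.X/OO.] d6

PV length from [X.O/X.X/OO.]: 2 plies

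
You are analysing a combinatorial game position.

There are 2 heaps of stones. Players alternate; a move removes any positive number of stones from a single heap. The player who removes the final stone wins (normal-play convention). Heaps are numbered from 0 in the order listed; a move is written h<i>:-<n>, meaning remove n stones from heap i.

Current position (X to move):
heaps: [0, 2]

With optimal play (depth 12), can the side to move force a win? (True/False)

[(0,2)] X move#1: h1:-1:-1/(0,1), h1:-2:+1/(0,0)*
[(0,0)] end (terminal -1, O#2); searched (0,2) to 12

X winning at [(0,2)]: True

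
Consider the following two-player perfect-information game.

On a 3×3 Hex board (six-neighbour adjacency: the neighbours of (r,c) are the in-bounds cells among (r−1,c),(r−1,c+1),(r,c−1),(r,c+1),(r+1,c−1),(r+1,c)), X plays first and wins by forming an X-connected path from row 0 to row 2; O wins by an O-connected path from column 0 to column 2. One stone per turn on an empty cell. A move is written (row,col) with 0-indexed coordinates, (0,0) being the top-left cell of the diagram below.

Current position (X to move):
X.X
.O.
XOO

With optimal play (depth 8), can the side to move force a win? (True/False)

[X.X/.O./XOO] X move#1: (0,1):-1/XXX/.O./XOO, (1,0):+1/X.X/XO./XOO*, (1,2):-1/X.X/.OX/XOO
[X.X/XO./XOO] end (terminal -1, O#2); searched X.X/.O./XOO to 8

X winning at [X.X/.O./XOO]: True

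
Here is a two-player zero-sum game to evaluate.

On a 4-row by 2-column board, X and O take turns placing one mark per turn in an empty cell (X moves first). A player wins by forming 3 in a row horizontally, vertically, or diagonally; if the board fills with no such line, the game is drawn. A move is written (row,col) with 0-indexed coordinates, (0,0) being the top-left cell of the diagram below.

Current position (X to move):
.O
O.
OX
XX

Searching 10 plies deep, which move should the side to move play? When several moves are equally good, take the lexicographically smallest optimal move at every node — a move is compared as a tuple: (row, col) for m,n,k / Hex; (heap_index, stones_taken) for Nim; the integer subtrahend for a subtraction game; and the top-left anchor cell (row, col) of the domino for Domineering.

[.O/O./OX/XX] X move#1: (0,0):+0/XO/O./OX/XX, (1,1):+1/.O/OX/OX/XX*
[.O/OX/OX/XX] end (terminal -1, O#2); searched .O/O./OX/XX to 10

X's best at [.O/O./OX/XX]: (1,1)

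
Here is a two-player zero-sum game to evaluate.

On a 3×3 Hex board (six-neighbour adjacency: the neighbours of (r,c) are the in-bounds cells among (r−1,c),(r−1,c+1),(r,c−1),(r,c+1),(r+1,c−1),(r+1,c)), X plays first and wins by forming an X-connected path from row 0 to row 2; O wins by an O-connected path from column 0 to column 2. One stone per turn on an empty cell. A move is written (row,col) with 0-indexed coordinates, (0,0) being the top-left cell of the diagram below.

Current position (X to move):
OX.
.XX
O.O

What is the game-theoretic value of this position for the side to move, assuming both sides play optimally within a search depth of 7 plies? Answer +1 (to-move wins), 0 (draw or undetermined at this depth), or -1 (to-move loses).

ply 1, X at OX./.XX/O.O | (0,2)=-1→OXX/.XX/O.O; (1,0)=-1→OX./XXX/O.O; (2,1)=+1→OX./.XX/OXO*
ply 2: OX./.XX/OXO is terminal -1 (O); from OX./.XX/O.O depth 7

value(OX./.XX/O.O, X) = +1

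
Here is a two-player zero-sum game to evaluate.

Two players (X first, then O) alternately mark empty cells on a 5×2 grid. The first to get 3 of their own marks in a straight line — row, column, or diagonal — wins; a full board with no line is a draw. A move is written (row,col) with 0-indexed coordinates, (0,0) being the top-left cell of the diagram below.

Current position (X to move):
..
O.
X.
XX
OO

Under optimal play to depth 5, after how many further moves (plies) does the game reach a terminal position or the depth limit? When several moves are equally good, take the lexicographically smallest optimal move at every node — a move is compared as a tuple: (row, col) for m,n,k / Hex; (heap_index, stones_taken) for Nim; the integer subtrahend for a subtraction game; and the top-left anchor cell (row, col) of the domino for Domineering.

p1 X@[../O./X./XX/OO]: (0,0)[X./O./X./XX/OO]+0* (0,1)[.X/O./X./XX/OO]+0 (1,1)[../OX/X./XX/OO]+0 (2,1)[../O./XX/XX/OO]+0
p2 O@[X./O./X./XX/OO]: (0,1)[XO/O./X./XX/OO]+0* (1,1)[X./OO/X./XX/OO]+0 (2,1)[X./O./XO/XX/OO]+0
p3 X@[XO/O./X./XX/OO]: (1,1)[XO/OX/X./XX/OO]+0* (2,1)[XO/O./XX/XX/OO]+0
p4 O@[XO/OX/X./XX/OO]: (2,1)[XO/OX/XO/XX/OO]+0*
p5 X@[XO/OX/XO/XX/OO] terminal +0; root [../O./X./XX/OO] d5

PV length from [../O./X./XX/OO]: 4 plies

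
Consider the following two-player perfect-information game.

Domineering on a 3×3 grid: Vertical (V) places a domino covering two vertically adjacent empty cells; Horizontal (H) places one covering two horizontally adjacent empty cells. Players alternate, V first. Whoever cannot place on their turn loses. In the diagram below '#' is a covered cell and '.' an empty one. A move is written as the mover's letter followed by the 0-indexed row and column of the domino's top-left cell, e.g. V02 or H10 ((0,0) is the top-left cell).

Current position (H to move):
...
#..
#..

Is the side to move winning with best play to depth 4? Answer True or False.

H winning at [.../#../#..]: True

p1 H@[.../#../#..]: H00[##./#../#..]-1 H01[.##/#../#..]-1 H11[.../###/#..]+1* H21[.../#../###]-1
p2 V@[.../###/#..] terminal -1; root [.../#../#..] d4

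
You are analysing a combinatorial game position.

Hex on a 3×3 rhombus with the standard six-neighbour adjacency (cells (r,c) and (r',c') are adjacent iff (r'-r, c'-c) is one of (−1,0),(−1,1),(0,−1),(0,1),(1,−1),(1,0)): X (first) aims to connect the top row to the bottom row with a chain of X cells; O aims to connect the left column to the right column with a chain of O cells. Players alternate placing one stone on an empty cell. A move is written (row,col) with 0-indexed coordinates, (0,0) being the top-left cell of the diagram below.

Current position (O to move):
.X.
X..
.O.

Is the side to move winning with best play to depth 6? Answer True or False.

[.X./X../.O.] O move#1: (0,0):-1/OX./X../.O., (0,2):-1/.XO/X../.O., (1,1):-1/.X./XO./.O., (1,2):-1/.X./X.O/.O., (2,0):+1/.X./X../OO.*, (2,2):-1/.X./X../.OO
[.X./X../OO.] X move#2: (0,0):-1/XX./X../OO.*, (0,2):-1/.XX/X../OO., (1,1):-1/.X./XX./OO., (1,2):-1/.X./X.X/OO., (2,2):-1/.X./X../OOX
[XX./X../OO.] O move#3: (0,2):+1/XXO/X../OO.*, (1,1):+1/XX./XO./OO., (1,2):+1/XX./X.O/OO., (2,2):+1/XX./X../OOO
[XXO/X../OO.] X move#4: (1,1):-1/XXO/XX./OO.*, (1,2):-1/XXO/X.X/OO., (2,2):-1/XXO/X../OOX
[XXO/XX./OO.] O move#5: (1,2):+1/XXO/XXO/OO.*, (2,2):+1/XXO/XX./OOO
[XXO/XXO/OO.] end (terminal -1, X#6); searched .X./X../.O. to 6

O winning at [.X./X../.O.]: True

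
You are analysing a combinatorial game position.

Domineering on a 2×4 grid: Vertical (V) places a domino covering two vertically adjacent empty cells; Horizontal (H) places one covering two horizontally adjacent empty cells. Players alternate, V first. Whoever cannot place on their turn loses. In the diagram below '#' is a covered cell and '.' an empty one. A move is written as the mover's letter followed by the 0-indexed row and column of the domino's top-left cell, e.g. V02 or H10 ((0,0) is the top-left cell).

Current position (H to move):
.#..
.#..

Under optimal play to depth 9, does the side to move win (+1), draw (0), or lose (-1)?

[.#../.#..] H move#1: H02:+1/.###/.#..*, H12:+1/.#../.###
[.###/.#..] V move#2: V00:-1/####/##..*
[####/##..] H move#3: H12:+1/####/####*
[####/####] end (terminal -1, V#4); searched .#../.#.. to 9

value(.#../.#.., H) = +1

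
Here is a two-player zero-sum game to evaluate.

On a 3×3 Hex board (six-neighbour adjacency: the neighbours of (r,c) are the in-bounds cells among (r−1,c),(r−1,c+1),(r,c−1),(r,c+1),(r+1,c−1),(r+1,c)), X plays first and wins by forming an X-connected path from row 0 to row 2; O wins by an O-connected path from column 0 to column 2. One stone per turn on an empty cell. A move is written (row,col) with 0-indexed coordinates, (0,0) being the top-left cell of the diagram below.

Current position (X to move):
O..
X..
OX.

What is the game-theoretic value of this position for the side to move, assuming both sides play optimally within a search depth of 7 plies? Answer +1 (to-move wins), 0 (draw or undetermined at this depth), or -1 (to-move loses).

ply 1, X at O../X../OX. | (0,1)=-1→OX./X../OX.; (0,2)=+1→O.X/X../OX.*; (1,1)=+1→O../XX./OX.; (1,2)=-1→O../X.X/OX.; (2,2)=-1→O../X../OXX
ply 2, O at O.X/X../OX. | (0,1)=-1→OOX/X../OX.*; (1,1)=-1→O.X/XO./OX.; (1,2)=-1→O.X/X.O/OX.; (2,2)=-1→O.X/X../OXO
ply 3, X at OOX/X../OX. | (1,1)=+1→OOX/XX./OX.*; (1,2)=+1→OOX/X.X/OX.; (2,2)=+1→OOX/X../OXX
ply 4: OOX/XX./OX. is terminal -1 (O); from O../X../OX. depth 7

value(O../X../OX., X) = +1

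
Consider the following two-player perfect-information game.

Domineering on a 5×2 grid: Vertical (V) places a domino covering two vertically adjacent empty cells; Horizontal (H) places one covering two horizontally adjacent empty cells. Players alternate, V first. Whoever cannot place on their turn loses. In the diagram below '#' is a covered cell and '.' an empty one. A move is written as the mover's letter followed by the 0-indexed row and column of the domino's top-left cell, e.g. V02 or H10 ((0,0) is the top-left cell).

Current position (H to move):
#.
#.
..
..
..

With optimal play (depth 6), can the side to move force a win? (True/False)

ply 1, H at #./#./../../.. | H20=-1→#./#./##/../..; H30=+1→#./#./../##/..*; H40=-1→#./#./../../##
ply 2, V at #./#./../##/.. | V01=-1→##/##/../##/..*; V11=-1→#./##/.#/##/..
ply 3, H at ##/##/../##/.. | H20=+1→##/##/##/##/..*; H40=+1→##/##/../##/##
ply 4: ##/##/##/##/.. is terminal -1 (V); from #./#./../../.. depth 6

H winning at [#./#./../../..]: True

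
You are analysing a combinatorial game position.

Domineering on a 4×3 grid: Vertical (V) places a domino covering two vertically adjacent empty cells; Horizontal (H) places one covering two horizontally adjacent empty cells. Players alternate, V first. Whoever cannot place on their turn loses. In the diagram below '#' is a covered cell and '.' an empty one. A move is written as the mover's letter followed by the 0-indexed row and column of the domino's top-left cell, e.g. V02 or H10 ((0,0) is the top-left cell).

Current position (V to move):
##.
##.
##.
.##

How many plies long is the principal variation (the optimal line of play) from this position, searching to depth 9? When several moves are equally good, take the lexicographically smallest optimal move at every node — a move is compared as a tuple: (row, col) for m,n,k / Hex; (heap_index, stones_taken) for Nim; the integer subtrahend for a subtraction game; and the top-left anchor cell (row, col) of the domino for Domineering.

ply 1, V at ##./##./##./.## | V02=+1→###/###/##./.##*; V12=+1→##./###/###/.##
ply 2: ###/###/##./.## is terminal -1 (H); from ##./##./##./.## depth 9

PV length from [##./##./##./.##]: 1 ply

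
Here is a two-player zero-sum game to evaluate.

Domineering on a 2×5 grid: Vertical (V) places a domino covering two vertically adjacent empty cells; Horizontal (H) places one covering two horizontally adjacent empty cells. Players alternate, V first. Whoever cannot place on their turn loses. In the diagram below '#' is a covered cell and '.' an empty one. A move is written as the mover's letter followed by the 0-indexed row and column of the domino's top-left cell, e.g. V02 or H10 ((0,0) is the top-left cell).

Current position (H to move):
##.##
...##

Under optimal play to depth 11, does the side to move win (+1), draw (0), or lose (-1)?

[##.##/...##] H move#1: H10:-1/##.##/##.##, H11:+1/##.##/.####*
[##.##/.####] end (terminal -1, V#2); searched ##.##/...## to 11

value(##.##/...##, H) = +1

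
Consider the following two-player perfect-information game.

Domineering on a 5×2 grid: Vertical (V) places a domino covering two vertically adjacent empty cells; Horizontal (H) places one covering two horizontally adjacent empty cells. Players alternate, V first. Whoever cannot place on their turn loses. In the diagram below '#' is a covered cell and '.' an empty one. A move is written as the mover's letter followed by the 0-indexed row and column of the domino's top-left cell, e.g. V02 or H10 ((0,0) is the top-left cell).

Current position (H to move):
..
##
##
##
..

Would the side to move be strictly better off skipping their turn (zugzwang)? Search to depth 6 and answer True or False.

ply 1, H at ../##/##/##/.. | H00=+1→##/##/##/##/..*; H40=+1→../##/##/##/##
ply 2: ##/##/##/##/.. is terminal -1 (V); from ../##/##/##/.. depth 6
pass branch (V moves first from the same position):
  | ply 1: ../##/##/##/.. is terminal -1 (V); from ../##/##/##/.. depth 6
H moving scores +1; H passing scores +1

zugzwang(../##/##/##/.., H) = False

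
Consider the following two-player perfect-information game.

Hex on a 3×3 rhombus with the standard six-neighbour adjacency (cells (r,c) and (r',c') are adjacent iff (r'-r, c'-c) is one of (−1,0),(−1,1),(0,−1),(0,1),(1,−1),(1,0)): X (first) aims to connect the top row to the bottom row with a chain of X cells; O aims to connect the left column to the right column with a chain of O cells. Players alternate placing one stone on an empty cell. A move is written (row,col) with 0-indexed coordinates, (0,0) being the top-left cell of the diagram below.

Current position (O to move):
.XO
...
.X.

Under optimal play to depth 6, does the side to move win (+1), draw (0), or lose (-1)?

value(.XO/.../.X., O) = +1

p1 O@[.XO/.../.X.]: (0,0)[OXO/.../.X.]-1 (1,0)[.XO/O../.X.]-1 (1,1)[.XO/.O./.X.]+1* (1,2)[.XO/..O/.X.]-1 (2,0)[.XO/.../OX.]-1 (2,2)[.XO/.../.XO]-1
p2 X@[.XO/.O./.X.]: (0,0)[XXO/.O./.X.]-1* (1,0)[.XO/XO./.X.]-1 (1,2)[.XO/.OX/.X.]-1 (2,0)[.XO/.O./XX.]-1 (2,2)[.XO/.O./.XX]-1
p3 O@[XXO/.O./.X.]: (1,0)[XXO/OO./.X.]+1* (1,2)[XXO/.OO/.X.]+1 (2,0)[XXO/.O./OX.]+1 (2,2)[XXO/.O./.XO]+1
p4 X@[XXO/OO./.X.] terminal -1; root [.XO/.../.X.] d6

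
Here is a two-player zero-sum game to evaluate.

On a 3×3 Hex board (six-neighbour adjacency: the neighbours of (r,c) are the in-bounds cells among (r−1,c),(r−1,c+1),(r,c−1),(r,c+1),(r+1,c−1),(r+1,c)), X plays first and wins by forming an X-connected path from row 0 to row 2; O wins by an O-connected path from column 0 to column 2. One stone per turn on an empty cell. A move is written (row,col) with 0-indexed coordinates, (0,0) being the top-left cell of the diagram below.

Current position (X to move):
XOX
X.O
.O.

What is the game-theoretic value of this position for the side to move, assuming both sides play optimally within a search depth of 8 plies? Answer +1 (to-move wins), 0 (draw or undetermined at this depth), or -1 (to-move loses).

ply 1, X at XOX/X.O/.O. | (1,1)=-1→XOX/XXO/.O.; (2,0)=+1→XOX/X.O/XO.*; (2,2)=-1→XOX/X.O/.OX
ply 2: XOX/X.O/XO. is terminal -1 (O); from XOX/X.O/.O. depth 8

value(XOX/X.O/.O., X) = +1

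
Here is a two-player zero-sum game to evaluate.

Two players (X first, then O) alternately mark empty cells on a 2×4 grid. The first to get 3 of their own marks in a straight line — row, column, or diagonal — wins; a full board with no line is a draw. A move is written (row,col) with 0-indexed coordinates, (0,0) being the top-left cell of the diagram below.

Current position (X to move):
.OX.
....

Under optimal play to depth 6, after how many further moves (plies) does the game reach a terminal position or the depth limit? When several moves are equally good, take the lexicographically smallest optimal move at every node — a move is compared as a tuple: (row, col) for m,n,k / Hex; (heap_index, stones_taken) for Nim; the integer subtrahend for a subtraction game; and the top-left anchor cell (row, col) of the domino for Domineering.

PV length from [.OX./....]: 6 plies

ply 1, X at .OX./.... | (0,0)=+0→XOX./....*; (0,3)=+0→.OXX/....; (1,0)=+0→.OX./X...; (1,1)=+0→.OX./.X..; (1,2)=+0→.OX./..X.; (1,3)=+0→.OX./...X
ply 2, O at XOX./.... | (0,3)=+0→XOXO/....*; (1,0)=+0→XOX./O...; (1,1)=+0→XOX./.O..; (1,2)=+0→XOX./..O.; (1,3)=+0→XOX./...O
ply 3, X at XOXO/.... | (1,0)=+0→XOXO/X...*; (1,1)=+0→XOXO/.X..; (1,2)=+0→XOXO/..X.; (1,3)=+0→XOXO/...X
ply 4, O at XOXO/X... | (1,1)=+0→XOXO/XO..*; (1,2)=+0→XOXO/X.O.; (1,3)=+0→XOXO/X..O
ply 5, X at XOXO/XO.. | (1,2)=+0→XOXO/XOX.*; (1,3)=+0→XOXO/XO.X
ply 6, O at XOXO/XOX. | (1,3)=+0→XOXO/XOXO*
ply 7: XOXO/XOXO is terminal +0 (X); from .OX./.... depth 6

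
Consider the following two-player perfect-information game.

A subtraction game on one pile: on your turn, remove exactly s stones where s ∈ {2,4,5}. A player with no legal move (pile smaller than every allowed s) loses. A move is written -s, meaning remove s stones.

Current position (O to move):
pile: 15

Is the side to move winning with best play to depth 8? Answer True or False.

O winning at [15]: False

[15] O move#1: -2:-1/13*, -4:-1/11, -5:-1/10
[13] X move#2: -2:-1/11, -4:-1/9, -5:+1/8*
[8] O move#3: -2:-1/6*, -4:-1/4, -5:-1/3
[6] X move#4: -2:-1/4, -4:-1/2, -5:+1/1*
[1] end (terminal -1, O#5); searched 15 to 8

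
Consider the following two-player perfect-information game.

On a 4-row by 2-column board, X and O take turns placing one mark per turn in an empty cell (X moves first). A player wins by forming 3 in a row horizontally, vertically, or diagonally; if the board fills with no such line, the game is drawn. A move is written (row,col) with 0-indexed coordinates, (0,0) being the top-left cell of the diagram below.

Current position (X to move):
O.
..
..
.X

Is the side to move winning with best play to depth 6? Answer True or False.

X winning at [O./../../.X]: False

ply 1, X at O./../../.X | (0,1)=+0→OX/../../.X*; (1,0)=+0→O./X./../.X; (1,1)=+0→O./.X/../.X; (2,0)=+0→O./../X./.X; (2,1)=+0→O./../.X/.X; (3,0)=+0→O./../../XX
ply 2, O at OX/../../.X | (1,0)=+0→OX/O./../.X*; (1,1)=+0→OX/.O/../.X; (2,0)=+0→OX/../O./.X; (2,1)=+0→OX/../.O/.X; (3,0)=+0→OX/../../OX
ply 3, X at OX/O./../.X | (1,1)=-1→OX/OX/../.X; (2,0)=+0→OX/O./X./.X*; (2,1)=-1→OX/O./.X/.X; (3,0)=-1→OX/O./../XX
ply 4, O at OX/O./X./.X | (1,1)=+0→OX/OO/X./.X*; (2,1)=+0→OX/O./XO/.X; (3,0)=+0→OX/O./X./OX
ply 5, X at OX/OO/X./.X | (2,1)=+0→OX/OO/XX/.X*; (3,0)=+0→OX/OO/X./XX
ply 6, O at OX/OO/XX/.X | (3,0)=+0→OX/OO/XX/OX*
ply 7: OX/OO/XX/OX is terminal +0 (X); from O./../../.X depth 6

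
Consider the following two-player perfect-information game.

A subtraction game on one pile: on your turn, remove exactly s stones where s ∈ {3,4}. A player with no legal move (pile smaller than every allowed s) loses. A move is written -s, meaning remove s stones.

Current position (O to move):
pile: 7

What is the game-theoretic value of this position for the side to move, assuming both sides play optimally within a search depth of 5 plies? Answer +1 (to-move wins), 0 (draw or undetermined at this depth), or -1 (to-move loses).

value(7, O) = -1

p1 O@[7]: -3[4]-1* -4[3]-1
p2 X@[4]: -3[1]+1* -4[0]+1
p3 O@[1] terminal -1; root [7] d5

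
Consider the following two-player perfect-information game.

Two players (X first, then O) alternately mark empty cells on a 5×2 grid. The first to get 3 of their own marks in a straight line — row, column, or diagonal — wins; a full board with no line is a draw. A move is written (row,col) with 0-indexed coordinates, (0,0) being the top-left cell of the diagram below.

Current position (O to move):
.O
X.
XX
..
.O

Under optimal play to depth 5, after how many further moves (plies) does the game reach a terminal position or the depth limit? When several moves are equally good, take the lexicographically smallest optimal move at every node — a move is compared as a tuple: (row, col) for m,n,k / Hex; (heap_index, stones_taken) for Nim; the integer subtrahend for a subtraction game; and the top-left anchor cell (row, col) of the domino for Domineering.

PV length from [.O/X./XX/../.O]: 4 plies

[.O/X./XX/../.O] O move#1: (0,0):-1/OO/X./XX/../.O*, (1,1):-1/.O/XO/XX/../.O, (3,0):-1/.O/X./XX/O./.O, (3,1):-1/.O/X./XX/.O/.O, (4,0):-1/.O/X./XX/../OO
[OO/X./XX/../.O] X move#2: (1,1):+1/OO/XX/XX/../.O*, (3,0):+1/OO/X./XX/X./.O, (3,1):+1/OO/X./XX/.X/.O, (4,0):+0/OO/X./XX/../XO
[OO/XX/XX/../.O] O move#3: (3,0):-1/OO/XX/XX/O./.O*, (3,1):-1/OO/XX/XX/.O/.O, (4,0):-1/OO/XX/XX/../OO
[OO/XX/XX/O./.O] X move#4: (3,1):+1/OO/XX/XX/OX/.O*, (4,0):+0/OO/XX/XX/O./XO
[OO/XX/XX/OX/.O] end (terminal -1, O#5); searched .O/X./XX/../.O to 5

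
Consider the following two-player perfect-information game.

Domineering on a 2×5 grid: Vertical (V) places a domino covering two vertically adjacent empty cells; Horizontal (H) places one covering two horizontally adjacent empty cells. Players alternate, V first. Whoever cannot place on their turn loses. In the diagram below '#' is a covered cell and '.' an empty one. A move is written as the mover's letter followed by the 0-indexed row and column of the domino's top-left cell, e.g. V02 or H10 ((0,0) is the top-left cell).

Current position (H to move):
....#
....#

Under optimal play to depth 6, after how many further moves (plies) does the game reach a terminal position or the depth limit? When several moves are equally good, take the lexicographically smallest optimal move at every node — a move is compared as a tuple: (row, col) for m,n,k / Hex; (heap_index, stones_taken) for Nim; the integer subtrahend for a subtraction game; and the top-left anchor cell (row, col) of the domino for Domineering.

[....#/....#] H move#1: H00:-1/##..#/....#, H01:+1/.##.#/....#*, H02:-1/..###/....#, H10:-1/....#/##..#, H11:+1/....#/.##.#, H12:-1/....#/..###
[.##.#/....#] V move#2: V00:-1/###.#/#...#*, V03:-1/.####/...##
[###.#/#...#] H move#3: H11:-1/###.#/###.#, H12:+1/###.#/#.###*
[###.#/#.###] end (terminal -1, V#4); searched ....#/....# to 6

PV length from [....#/....#]: 3 plies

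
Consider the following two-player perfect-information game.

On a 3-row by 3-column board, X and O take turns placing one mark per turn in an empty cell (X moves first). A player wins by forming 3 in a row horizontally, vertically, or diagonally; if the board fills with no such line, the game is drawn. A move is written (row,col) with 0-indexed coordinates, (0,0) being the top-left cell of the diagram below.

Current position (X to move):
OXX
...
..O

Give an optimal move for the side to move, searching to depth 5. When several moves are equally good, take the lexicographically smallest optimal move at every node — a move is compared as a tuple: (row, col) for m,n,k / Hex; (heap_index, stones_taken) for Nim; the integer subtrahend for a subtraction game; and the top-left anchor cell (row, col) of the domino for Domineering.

[OXX/.../..O] X move#1: (1,0):-1/OXX/X../..O, (1,1):+1/OXX/.X./..O*, (1,2):-1/OXX/..X/..O, (2,0):-1/OXX/.../X.O, (2,1):-1/OXX/.../.XO
[OXX/.X./..O] O move#2: (1,0):-1/OXX/OX./..O*, (1,2):-1/OXX/.XO/..O, (2,0):-1/OXX/.X./O.O, (2,1):-1/OXX/.X./.OO
[OXX/OX./..O] X move#3: (1,2):-1/OXX/OXX/..O, (2,0):+1/OXX/OX./X.O*, (2,1):+1/OXX/OX./.XO
[OXX/OX./X.O] end (terminal -1, O#4); searched OXX/.../..O to 5

X's best at [OXX/.../..O]: (1,1)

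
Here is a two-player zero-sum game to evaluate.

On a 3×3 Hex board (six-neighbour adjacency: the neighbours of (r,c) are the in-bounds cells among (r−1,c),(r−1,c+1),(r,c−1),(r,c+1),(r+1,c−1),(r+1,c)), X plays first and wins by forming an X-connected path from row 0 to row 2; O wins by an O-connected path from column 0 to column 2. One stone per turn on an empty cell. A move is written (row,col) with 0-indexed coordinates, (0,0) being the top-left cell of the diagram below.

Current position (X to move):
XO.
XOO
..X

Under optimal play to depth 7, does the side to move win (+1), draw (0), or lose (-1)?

ply 1, X at XO./XOO/..X | (0,2)=-1→XOX/XOO/..X; (2,0)=+1→XO./XOO/X.X*; (2,1)=-1→XO./XOO/.XX
ply 2: XO./XOO/X.X is terminal -1 (O); from XO./XOO/..X depth 7

value(XO./XOO/..X, X) = +1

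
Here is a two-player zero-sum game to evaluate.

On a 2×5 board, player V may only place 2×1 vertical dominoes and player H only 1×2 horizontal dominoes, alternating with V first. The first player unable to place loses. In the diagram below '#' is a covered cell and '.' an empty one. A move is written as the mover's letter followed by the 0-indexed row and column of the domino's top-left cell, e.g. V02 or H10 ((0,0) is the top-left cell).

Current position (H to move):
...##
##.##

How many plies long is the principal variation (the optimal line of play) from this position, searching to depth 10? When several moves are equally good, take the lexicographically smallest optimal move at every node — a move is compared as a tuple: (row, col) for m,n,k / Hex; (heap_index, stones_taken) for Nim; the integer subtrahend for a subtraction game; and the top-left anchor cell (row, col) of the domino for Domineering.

PV length from [...##/##.##]: 1 ply

p1 H@[...##/##.##]: H00[##.##/##.##]-1 H01[.####/##.##]+1*
p2 V@[.####/##.##] terminal -1; root [...##/##.##] d10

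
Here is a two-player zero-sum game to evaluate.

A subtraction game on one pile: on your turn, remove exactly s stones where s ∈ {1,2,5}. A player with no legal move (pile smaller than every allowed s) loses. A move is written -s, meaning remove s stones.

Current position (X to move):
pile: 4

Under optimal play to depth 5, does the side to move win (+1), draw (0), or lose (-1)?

ply 1, X at 4 | -1=+1→3*; -2=-1→2
ply 2, O at 3 | -1=-1→2*; -2=-1→1
ply 3, X at 2 | -1=-1→1; -2=+1→0*
ply 4: 0 is terminal -1 (O); from 4 depth 5

value(4, X) = +1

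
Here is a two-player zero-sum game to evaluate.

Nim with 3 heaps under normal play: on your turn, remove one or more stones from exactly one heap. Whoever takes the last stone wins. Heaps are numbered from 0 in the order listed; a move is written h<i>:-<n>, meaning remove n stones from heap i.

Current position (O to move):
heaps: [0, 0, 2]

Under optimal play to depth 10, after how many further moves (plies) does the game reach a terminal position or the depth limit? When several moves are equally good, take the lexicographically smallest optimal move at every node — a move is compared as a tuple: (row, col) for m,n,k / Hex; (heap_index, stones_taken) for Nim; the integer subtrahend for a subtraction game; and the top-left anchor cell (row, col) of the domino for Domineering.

[(0,0,2)] O move#1: h2:-1:-1/(0,0,1), h2:-2:+1/(0,0,0)*
[(0,0,0)] end (terminal -1, X#2); searched (0,0,2) to 10

PV length from [(0,0,2)]: 1 ply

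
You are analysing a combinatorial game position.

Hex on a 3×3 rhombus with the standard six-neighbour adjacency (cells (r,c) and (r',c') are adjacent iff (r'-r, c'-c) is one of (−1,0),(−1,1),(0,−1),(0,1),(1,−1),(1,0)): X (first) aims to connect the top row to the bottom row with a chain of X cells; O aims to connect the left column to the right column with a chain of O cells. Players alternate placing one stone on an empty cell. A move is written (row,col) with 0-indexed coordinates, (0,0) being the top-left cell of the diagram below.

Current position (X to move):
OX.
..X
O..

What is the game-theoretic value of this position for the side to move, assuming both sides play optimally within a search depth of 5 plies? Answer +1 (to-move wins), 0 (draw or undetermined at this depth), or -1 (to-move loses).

value(OX./..X/O.., X) = +1

ply 1, X at OX./..X/O.. | (0,2)=+1→OXX/..X/O..*; (1,0)=+1→OX./X.X/O..; (1,1)=+1→OX./.XX/O..; (2,1)=+1→OX./..X/OX.; (2,2)=+1→OX./..X/O.X
ply 2, O at OXX/..X/O.. | (1,0)=-1→OXX/O.X/O..*; (1,1)=-1→OXX/.OX/O..; (2,1)=-1→OXX/..X/OO.; (2,2)=-1→OXX/..X/O.O
ply 3, X at OXX/O.X/O.. | (1,1)=+1→OXX/OXX/O..*; (2,1)=+1→OXX/O.X/OX.; (2,2)=+1→OXX/O.X/O.X
ply 4, O at OXX/OXX/O.. | (2,1)=-1→OXX/OXX/OO.*; (2,2)=-1→OXX/OXX/O.O
ply 5, X at OXX/OXX/OO. | (2,2)=+1→OXX/OXX/OOX*
ply 6: OXX/OXX/OOX is terminal -1 (O); from OX./..X/O.. depth 5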